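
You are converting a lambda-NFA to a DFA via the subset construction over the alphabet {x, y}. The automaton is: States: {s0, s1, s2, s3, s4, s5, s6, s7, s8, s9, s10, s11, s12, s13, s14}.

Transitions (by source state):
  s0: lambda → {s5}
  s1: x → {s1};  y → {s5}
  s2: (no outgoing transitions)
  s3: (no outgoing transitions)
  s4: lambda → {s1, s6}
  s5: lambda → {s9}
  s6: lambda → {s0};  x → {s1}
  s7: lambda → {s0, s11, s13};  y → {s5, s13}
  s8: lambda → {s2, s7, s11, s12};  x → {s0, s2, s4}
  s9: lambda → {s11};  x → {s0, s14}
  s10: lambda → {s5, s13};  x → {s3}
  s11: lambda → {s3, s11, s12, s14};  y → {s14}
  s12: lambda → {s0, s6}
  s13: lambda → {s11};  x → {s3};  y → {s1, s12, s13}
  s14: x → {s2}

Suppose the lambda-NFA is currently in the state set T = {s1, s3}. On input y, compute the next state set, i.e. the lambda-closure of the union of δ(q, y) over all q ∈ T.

s1 on y → {s5}.
No y-transition from s3.
Union after reading y: {s5}.
Now take the lambda-closure:
From s5 via lambda: add s9.
From s9 via lambda: add s11.
From s11 via lambda: add s3, s12, s14.
From s12 via lambda: add s0, s6.
No new states can be added; the closed set is {s0, s3, s5, s6, s9, s11, s12, s14}.

{s0, s3, s5, s6, s9, s11, s12, s14}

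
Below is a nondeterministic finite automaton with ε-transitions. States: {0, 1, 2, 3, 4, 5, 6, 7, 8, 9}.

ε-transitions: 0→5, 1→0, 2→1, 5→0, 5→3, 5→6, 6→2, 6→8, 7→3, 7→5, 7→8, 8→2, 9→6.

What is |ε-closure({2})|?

Start with {2}.
From 2 via ε: add 1.
From 1 via ε: add 0.
From 0 via ε: add 5.
From 5 via ε: add 3, 6.
From 6 via ε: add 8.
ε-closure = {0, 1, 2, 3, 5, 6, 8}, which has 7 states.

7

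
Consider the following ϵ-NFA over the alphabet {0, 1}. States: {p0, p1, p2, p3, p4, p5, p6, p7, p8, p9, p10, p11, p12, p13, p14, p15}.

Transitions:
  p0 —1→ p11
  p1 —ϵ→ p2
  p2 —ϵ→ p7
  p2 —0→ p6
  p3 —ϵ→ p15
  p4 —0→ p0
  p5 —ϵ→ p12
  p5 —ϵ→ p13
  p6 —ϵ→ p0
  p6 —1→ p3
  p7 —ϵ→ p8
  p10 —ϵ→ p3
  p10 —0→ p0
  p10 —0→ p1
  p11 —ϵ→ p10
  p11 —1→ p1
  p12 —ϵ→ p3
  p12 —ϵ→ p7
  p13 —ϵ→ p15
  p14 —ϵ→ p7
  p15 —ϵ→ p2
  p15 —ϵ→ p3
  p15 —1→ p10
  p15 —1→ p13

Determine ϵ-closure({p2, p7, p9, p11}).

Start with {p2, p7, p9, p11}.
From p7 via ϵ: add p8.
From p11 via ϵ: add p10.
From p10 via ϵ: add p3.
From p3 via ϵ: add p15.
No new states can be added; the closed set is {p2, p3, p7, p8, p9, p10, p11, p15}.

{p2, p3, p7, p8, p9, p10, p11, p15}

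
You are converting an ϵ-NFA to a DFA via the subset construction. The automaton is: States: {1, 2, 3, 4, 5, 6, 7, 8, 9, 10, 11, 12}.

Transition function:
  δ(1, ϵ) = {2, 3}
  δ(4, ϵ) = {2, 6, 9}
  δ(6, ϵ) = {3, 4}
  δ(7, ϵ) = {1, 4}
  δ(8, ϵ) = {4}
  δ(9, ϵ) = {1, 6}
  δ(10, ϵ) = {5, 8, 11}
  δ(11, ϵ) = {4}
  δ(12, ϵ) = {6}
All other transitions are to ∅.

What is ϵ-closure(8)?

{1, 2, 3, 4, 6, 8, 9}

Start with {8}.
From 8 via ϵ: add 4.
From 4 via ϵ: add 2, 6, 9.
From 6 via ϵ: add 3.
From 9 via ϵ: add 1.
No new states can be added; the closed set is {1, 2, 3, 4, 6, 8, 9}.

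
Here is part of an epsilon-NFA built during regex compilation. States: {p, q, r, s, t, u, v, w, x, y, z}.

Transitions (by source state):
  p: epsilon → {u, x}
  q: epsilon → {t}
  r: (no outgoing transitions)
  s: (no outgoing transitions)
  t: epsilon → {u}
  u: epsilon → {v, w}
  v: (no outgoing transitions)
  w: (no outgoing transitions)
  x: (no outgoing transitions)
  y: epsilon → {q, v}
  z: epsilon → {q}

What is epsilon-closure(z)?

{q, t, u, v, w, z}

Start with {z}.
From z via epsilon: add q.
From q via epsilon: add t.
From t via epsilon: add u.
From u via epsilon: add v, w.
No new states can be added; the closed set is {q, t, u, v, w, z}.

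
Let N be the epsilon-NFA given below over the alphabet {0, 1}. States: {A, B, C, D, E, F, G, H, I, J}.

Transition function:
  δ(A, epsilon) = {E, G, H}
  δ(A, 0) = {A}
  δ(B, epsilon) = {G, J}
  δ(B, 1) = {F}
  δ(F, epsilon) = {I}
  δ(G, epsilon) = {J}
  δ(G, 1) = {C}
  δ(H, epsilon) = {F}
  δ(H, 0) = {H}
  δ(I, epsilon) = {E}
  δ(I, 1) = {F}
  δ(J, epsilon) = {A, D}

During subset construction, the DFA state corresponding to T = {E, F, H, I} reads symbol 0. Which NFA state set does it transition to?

{E, F, H, I}

H on 0 → {H}.
No 0-transition from E, F, I.
Union after reading 0: {H}.
Now take the epsilon-closure:
From H via epsilon: add F.
From F via epsilon: add I.
From I via epsilon: add E.
No new states can be added; the closed set is {E, F, H, I}.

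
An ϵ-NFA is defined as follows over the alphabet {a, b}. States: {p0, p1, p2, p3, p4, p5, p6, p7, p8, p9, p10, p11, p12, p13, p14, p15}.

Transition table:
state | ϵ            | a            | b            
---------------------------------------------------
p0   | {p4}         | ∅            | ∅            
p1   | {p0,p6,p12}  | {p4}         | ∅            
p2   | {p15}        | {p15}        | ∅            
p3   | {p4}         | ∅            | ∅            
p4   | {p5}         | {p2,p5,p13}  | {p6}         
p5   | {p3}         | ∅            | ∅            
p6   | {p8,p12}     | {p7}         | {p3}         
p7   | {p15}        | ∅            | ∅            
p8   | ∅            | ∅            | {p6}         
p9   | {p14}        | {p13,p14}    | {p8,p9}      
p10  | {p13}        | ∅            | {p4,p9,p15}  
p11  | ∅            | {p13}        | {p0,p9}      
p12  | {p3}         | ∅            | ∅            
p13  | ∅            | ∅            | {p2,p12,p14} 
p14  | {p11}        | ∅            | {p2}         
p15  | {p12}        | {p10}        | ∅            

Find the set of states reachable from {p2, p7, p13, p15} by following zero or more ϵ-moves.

{p2, p3, p4, p5, p7, p12, p13, p15}

Start with {p2, p7, p13, p15}.
From p15 via ϵ: add p12.
From p12 via ϵ: add p3.
From p3 via ϵ: add p4.
From p4 via ϵ: add p5.
No new states can be added; the closed set is {p2, p3, p4, p5, p7, p12, p13, p15}.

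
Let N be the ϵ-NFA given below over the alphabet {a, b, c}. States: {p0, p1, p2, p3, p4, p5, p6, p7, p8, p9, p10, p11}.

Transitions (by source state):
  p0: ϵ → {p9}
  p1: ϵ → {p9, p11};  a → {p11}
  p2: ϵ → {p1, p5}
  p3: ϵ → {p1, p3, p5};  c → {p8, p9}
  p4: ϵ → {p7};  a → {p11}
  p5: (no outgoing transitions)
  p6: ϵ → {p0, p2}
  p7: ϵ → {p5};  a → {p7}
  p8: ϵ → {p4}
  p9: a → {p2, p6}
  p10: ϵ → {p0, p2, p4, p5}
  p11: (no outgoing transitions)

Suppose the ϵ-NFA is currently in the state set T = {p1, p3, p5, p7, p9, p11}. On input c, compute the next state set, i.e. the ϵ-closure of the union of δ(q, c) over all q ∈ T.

p3 on c → {p8, p9}.
No c-transition from p1, p5, p7, p9, p11.
Union after reading c: {p8, p9}.
Now take the ϵ-closure:
From p8 via ϵ: add p4.
From p4 via ϵ: add p7.
From p7 via ϵ: add p5.
No new states can be added; the closed set is {p4, p5, p7, p8, p9}.

{p4, p5, p7, p8, p9}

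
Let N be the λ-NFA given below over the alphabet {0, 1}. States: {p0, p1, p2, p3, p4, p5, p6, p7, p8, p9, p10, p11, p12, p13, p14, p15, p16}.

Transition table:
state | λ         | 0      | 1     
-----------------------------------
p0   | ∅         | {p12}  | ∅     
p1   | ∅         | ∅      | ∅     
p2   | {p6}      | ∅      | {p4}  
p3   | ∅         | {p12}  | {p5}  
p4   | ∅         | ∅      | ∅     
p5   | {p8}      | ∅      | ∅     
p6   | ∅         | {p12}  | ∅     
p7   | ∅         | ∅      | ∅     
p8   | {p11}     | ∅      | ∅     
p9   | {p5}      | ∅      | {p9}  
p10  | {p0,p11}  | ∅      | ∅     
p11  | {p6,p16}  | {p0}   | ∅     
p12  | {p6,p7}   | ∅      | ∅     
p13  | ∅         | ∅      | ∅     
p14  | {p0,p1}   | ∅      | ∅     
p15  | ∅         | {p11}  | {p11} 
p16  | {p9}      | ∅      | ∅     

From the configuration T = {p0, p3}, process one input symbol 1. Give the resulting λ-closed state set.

{p5, p6, p8, p9, p11, p16}

p3 on 1 → {p5}.
No 1-transition from p0.
Union after reading 1: {p5}.
Now take the λ-closure:
From p5 via λ: add p8.
From p8 via λ: add p11.
From p11 via λ: add p6, p16.
From p16 via λ: add p9.
No new states can be added; the closed set is {p5, p6, p8, p9, p11, p16}.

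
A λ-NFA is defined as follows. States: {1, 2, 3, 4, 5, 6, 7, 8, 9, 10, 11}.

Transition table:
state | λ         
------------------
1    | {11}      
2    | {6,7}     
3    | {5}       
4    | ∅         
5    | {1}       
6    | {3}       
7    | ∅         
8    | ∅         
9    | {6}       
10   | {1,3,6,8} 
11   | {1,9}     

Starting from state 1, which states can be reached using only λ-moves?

Start with {1}.
From 1 via λ: add 11.
From 11 via λ: add 9.
From 9 via λ: add 6.
From 6 via λ: add 3.
From 3 via λ: add 5.
No new states can be added; the closed set is {1, 3, 5, 6, 9, 11}.

{1, 3, 5, 6, 9, 11}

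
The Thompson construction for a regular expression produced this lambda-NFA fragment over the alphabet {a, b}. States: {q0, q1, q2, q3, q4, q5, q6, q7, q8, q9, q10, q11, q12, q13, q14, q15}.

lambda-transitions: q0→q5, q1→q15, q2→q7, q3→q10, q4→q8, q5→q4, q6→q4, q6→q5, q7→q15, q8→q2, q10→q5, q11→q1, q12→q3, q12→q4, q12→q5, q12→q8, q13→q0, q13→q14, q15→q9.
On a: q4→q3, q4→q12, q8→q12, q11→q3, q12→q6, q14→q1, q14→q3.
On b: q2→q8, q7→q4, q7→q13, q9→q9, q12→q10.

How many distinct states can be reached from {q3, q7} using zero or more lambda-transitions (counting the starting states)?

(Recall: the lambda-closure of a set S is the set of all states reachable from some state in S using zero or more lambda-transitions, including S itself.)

9

Start with {q3, q7}.
From q3 via lambda: add q10.
From q7 via lambda: add q15.
From q10 via lambda: add q5.
From q15 via lambda: add q9.
From q5 via lambda: add q4.
From q4 via lambda: add q8.
From q8 via lambda: add q2.
lambda-closure = {q2, q3, q4, q5, q7, q8, q9, q10, q15}, which has 9 states.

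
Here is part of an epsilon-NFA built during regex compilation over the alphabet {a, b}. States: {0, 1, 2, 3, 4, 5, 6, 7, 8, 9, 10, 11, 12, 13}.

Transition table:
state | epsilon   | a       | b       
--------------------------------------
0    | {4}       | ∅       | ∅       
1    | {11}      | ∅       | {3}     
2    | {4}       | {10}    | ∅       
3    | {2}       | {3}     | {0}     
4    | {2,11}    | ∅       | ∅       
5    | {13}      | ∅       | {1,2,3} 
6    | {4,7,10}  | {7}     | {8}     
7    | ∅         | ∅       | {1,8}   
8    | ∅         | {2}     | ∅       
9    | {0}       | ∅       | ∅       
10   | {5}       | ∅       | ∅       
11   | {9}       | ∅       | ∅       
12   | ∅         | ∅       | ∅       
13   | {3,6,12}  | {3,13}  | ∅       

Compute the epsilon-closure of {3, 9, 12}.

Start with {3, 9, 12}.
From 3 via epsilon: add 2.
From 9 via epsilon: add 0.
From 0 via epsilon: add 4.
From 4 via epsilon: add 11.
No new states can be added; the closed set is {0, 2, 3, 4, 9, 11, 12}.

{0, 2, 3, 4, 9, 11, 12}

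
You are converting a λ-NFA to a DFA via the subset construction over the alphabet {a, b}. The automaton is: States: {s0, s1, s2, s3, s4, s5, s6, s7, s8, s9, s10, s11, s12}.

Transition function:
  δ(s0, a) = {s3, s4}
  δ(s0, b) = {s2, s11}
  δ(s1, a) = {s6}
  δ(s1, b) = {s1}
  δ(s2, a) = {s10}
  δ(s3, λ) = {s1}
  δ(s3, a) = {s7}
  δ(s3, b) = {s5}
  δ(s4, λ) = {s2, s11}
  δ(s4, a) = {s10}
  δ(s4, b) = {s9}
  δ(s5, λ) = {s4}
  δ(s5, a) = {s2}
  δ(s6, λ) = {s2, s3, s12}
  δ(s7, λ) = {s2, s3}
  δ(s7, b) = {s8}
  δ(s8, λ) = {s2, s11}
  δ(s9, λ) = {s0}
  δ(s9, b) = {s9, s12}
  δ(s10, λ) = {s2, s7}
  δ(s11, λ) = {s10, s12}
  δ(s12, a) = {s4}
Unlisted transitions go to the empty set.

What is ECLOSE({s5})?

Start with {s5}.
From s5 via λ: add s4.
From s4 via λ: add s2, s11.
From s11 via λ: add s10, s12.
From s10 via λ: add s7.
From s7 via λ: add s3.
From s3 via λ: add s1.
No new states can be added; the closed set is {s1, s2, s3, s4, s5, s7, s10, s11, s12}.

{s1, s2, s3, s4, s5, s7, s10, s11, s12}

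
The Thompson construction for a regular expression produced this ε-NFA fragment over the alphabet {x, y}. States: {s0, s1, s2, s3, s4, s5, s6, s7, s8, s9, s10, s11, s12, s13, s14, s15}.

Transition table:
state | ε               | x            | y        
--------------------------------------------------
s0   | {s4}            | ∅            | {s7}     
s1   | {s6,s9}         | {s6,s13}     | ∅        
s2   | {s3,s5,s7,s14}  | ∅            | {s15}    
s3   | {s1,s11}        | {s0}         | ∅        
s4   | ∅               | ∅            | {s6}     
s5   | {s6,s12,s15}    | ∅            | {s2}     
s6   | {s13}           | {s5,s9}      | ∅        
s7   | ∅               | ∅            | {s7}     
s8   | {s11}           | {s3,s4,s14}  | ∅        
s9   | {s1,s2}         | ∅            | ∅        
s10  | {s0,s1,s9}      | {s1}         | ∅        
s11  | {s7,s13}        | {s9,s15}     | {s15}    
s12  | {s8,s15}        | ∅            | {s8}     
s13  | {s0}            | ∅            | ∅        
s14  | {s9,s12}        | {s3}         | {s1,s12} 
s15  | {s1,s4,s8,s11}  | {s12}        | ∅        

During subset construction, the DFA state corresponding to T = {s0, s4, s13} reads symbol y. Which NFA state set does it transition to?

{s0, s4, s6, s7, s13}

s0 on y → {s7}.
s4 on y → {s6}.
No y-transition from s13.
Union after reading y: {s6, s7}.
Now take the ε-closure:
From s6 via ε: add s13.
From s13 via ε: add s0.
From s0 via ε: add s4.
No new states can be added; the closed set is {s0, s4, s6, s7, s13}.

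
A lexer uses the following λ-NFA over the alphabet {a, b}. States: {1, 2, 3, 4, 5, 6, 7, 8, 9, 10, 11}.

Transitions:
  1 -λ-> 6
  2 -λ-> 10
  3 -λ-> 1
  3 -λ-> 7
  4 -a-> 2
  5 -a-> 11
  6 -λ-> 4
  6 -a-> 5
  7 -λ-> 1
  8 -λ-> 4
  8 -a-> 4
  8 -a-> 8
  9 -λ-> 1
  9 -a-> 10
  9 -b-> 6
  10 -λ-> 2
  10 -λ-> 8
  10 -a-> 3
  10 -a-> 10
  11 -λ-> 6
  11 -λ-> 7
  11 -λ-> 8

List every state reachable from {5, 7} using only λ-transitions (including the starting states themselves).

{1, 4, 5, 6, 7}

Start with {5, 7}.
From 7 via λ: add 1.
From 1 via λ: add 6.
From 6 via λ: add 4.
No new states can be added; the closed set is {1, 4, 5, 6, 7}.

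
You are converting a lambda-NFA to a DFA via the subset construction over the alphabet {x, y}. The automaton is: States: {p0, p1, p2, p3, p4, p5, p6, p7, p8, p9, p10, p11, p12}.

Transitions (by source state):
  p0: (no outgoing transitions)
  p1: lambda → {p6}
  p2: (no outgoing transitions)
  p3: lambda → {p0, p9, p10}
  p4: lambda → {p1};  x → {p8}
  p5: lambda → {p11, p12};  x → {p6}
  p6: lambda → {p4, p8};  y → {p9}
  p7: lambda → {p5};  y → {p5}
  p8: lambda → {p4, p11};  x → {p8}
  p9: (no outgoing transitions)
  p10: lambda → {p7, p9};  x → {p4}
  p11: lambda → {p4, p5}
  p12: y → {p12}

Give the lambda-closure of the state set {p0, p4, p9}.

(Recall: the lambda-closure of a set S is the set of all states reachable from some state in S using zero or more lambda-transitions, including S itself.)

Start with {p0, p4, p9}.
From p4 via lambda: add p1.
From p1 via lambda: add p6.
From p6 via lambda: add p8.
From p8 via lambda: add p11.
From p11 via lambda: add p5.
From p5 via lambda: add p12.
No new states can be added; the closed set is {p0, p1, p4, p5, p6, p8, p9, p11, p12}.

{p0, p1, p4, p5, p6, p8, p9, p11, p12}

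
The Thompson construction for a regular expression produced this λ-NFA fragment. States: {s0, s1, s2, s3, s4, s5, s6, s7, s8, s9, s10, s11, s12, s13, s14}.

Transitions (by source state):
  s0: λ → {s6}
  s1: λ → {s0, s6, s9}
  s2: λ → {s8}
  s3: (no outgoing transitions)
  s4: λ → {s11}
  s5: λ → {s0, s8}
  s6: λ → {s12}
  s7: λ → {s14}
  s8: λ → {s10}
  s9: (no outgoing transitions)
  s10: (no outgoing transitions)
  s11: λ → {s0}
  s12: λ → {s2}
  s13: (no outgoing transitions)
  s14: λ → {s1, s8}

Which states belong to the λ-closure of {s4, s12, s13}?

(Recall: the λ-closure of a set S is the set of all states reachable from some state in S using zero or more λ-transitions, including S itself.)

{s0, s2, s4, s6, s8, s10, s11, s12, s13}

Start with {s4, s12, s13}.
From s4 via λ: add s11.
From s12 via λ: add s2.
From s2 via λ: add s8.
From s11 via λ: add s0.
From s0 via λ: add s6.
From s8 via λ: add s10.
No new states can be added; the closed set is {s0, s2, s4, s6, s8, s10, s11, s12, s13}.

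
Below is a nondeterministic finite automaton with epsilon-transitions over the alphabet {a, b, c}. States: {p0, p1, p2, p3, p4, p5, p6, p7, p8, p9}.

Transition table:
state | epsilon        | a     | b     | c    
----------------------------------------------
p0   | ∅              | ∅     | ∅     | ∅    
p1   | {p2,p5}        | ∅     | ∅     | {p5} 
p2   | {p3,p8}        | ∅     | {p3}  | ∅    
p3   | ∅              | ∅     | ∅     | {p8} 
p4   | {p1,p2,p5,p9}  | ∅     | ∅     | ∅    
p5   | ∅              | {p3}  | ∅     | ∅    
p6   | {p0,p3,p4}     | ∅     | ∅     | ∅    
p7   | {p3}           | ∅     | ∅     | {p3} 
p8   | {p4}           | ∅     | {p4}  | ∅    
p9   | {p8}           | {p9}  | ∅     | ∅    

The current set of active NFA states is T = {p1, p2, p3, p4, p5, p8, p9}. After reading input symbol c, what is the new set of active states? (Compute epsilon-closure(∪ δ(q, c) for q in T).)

p1 on c → {p5}.
p3 on c → {p8}.
No c-transition from p2, p4, p5, p8, p9.
Union after reading c: {p5, p8}.
Now take the epsilon-closure:
From p8 via epsilon: add p4.
From p4 via epsilon: add p1, p2, p9.
From p2 via epsilon: add p3.
No new states can be added; the closed set is {p1, p2, p3, p4, p5, p8, p9}.

{p1, p2, p3, p4, p5, p8, p9}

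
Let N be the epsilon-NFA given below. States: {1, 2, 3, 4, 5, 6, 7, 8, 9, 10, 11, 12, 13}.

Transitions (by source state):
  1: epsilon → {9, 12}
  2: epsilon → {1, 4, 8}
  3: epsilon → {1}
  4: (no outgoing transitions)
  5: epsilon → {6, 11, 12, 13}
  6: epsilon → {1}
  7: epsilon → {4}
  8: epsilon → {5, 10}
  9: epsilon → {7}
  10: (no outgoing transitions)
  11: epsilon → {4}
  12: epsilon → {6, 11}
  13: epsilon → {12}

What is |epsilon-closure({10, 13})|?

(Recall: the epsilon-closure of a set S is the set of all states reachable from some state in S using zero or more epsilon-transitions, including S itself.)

9

Start with {10, 13}.
From 13 via epsilon: add 12.
From 12 via epsilon: add 6, 11.
From 6 via epsilon: add 1.
From 11 via epsilon: add 4.
From 1 via epsilon: add 9.
From 9 via epsilon: add 7.
epsilon-closure = {1, 4, 6, 7, 9, 10, 11, 12, 13}, which has 9 states.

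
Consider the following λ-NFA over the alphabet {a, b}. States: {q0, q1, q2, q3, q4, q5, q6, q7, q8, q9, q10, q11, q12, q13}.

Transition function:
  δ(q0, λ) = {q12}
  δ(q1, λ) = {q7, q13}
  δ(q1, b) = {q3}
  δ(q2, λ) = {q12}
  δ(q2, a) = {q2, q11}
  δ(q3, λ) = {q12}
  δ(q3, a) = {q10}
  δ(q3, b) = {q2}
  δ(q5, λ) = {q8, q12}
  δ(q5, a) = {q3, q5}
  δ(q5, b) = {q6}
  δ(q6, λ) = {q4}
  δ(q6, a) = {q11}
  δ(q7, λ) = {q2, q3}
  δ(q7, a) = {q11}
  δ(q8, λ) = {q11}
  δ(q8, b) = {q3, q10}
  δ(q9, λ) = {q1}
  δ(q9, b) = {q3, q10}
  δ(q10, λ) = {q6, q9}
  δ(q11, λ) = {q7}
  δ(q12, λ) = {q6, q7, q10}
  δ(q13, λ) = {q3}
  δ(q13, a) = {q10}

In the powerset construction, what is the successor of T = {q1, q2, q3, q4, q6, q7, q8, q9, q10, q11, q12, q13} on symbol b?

{q1, q2, q3, q4, q6, q7, q9, q10, q12, q13}

q1 on b → {q3}.
q3 on b → {q2}.
q8 on b → {q3, q10}.
q9 on b → {q3, q10}.
No b-transition from q2, q4, q6, q7, q10, q11, q12, q13.
Union after reading b: {q2, q3, q10}.
Now take the λ-closure:
From q2 via λ: add q12.
From q10 via λ: add q6, q9.
From q6 via λ: add q4.
From q9 via λ: add q1.
From q12 via λ: add q7.
From q1 via λ: add q13.
No new states can be added; the closed set is {q1, q2, q3, q4, q6, q7, q9, q10, q12, q13}.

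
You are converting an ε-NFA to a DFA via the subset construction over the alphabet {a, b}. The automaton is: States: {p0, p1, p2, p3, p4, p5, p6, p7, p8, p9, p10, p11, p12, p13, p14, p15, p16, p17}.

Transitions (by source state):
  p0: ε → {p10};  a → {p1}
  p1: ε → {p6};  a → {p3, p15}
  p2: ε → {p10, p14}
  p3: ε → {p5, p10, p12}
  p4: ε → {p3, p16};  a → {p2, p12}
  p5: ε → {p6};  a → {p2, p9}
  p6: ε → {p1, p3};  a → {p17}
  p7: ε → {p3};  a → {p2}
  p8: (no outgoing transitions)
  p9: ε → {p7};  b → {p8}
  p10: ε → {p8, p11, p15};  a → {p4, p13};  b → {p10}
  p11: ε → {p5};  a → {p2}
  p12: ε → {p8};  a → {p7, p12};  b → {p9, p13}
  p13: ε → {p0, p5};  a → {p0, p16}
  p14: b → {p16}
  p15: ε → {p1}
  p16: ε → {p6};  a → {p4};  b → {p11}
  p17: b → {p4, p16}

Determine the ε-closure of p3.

Start with {p3}.
From p3 via ε: add p5, p10, p12.
From p5 via ε: add p6.
From p10 via ε: add p8, p11, p15.
From p6 via ε: add p1.
No new states can be added; the closed set is {p1, p3, p5, p6, p8, p10, p11, p12, p15}.

{p1, p3, p5, p6, p8, p10, p11, p12, p15}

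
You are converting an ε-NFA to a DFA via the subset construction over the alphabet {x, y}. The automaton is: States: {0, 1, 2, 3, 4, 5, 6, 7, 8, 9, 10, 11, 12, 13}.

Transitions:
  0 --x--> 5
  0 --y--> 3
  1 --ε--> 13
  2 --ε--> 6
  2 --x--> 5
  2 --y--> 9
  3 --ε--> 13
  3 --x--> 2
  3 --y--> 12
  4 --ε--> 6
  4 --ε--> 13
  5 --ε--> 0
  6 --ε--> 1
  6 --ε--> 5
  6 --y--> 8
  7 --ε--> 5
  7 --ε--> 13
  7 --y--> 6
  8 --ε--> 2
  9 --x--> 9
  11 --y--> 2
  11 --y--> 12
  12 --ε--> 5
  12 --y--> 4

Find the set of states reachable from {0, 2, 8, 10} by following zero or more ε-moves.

Start with {0, 2, 8, 10}.
From 2 via ε: add 6.
From 6 via ε: add 1, 5.
From 1 via ε: add 13.
No new states can be added; the closed set is {0, 1, 2, 5, 6, 8, 10, 13}.

{0, 1, 2, 5, 6, 8, 10, 13}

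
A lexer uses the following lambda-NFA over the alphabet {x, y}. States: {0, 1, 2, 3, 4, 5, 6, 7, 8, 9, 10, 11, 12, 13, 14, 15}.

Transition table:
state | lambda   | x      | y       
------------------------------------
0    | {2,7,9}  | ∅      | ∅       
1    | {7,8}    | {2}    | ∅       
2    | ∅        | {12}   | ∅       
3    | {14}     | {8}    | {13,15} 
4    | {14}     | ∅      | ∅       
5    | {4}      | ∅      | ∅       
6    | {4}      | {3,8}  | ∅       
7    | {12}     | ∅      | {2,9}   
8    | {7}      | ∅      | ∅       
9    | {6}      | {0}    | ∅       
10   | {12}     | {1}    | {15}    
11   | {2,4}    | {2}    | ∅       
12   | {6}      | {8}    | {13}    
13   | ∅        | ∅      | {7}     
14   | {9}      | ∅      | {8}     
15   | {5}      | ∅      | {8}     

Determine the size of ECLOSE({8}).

Start with {8}.
From 8 via lambda: add 7.
From 7 via lambda: add 12.
From 12 via lambda: add 6.
From 6 via lambda: add 4.
From 4 via lambda: add 14.
From 14 via lambda: add 9.
lambda-closure = {4, 6, 7, 8, 9, 12, 14}, which has 7 states.

7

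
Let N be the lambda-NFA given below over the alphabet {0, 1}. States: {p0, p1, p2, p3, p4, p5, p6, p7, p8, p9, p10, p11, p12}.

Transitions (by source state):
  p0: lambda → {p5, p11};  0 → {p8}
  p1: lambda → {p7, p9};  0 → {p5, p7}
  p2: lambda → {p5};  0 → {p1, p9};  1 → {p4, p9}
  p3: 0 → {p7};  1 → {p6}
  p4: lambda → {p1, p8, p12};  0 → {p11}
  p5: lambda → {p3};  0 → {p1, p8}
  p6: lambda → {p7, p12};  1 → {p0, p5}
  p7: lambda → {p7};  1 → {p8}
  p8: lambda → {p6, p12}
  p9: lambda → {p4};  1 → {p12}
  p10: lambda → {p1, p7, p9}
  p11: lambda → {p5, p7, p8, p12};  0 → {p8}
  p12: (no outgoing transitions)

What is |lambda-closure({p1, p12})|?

7

Start with {p1, p12}.
From p1 via lambda: add p7, p9.
From p9 via lambda: add p4.
From p4 via lambda: add p8.
From p8 via lambda: add p6.
lambda-closure = {p1, p4, p6, p7, p8, p9, p12}, which has 7 states.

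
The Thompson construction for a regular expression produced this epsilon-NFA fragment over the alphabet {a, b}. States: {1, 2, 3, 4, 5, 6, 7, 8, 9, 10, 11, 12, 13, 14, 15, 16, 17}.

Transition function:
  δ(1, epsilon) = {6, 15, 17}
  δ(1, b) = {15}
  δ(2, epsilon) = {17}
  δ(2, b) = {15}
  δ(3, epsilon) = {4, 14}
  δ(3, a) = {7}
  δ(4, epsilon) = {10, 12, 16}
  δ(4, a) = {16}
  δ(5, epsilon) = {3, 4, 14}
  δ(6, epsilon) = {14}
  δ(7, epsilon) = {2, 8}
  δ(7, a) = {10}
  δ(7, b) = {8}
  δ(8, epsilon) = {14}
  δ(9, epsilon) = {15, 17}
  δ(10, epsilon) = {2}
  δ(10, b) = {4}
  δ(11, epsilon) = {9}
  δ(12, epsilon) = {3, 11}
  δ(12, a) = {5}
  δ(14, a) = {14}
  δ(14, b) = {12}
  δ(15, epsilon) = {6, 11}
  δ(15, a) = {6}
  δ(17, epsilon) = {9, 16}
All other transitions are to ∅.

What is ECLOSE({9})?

Start with {9}.
From 9 via epsilon: add 15, 17.
From 15 via epsilon: add 6, 11.
From 17 via epsilon: add 16.
From 6 via epsilon: add 14.
No new states can be added; the closed set is {6, 9, 11, 14, 15, 16, 17}.

{6, 9, 11, 14, 15, 16, 17}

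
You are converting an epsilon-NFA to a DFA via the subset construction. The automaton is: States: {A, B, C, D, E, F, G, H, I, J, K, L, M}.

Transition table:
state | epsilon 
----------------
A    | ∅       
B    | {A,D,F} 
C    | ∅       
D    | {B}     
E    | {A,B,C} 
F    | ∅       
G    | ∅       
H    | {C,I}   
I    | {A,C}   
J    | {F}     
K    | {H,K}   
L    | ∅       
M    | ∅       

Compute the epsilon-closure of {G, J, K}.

{A, C, F, G, H, I, J, K}

Start with {G, J, K}.
From J via epsilon: add F.
From K via epsilon: add H.
From H via epsilon: add C, I.
From I via epsilon: add A.
No new states can be added; the closed set is {A, C, F, G, H, I, J, K}.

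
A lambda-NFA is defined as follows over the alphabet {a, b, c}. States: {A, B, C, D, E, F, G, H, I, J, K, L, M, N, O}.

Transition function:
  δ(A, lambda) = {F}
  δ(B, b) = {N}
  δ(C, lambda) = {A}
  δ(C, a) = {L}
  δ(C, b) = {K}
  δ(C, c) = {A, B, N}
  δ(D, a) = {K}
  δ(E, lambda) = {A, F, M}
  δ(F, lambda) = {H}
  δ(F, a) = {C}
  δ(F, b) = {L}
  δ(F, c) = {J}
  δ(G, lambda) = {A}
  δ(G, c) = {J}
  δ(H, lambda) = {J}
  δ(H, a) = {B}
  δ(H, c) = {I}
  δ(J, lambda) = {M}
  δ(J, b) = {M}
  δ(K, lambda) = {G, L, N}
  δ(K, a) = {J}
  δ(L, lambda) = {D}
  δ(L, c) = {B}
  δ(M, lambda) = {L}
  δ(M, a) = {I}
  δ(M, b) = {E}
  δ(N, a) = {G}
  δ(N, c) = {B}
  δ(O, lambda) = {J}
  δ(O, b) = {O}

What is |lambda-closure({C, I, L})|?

9

Start with {C, I, L}.
From C via lambda: add A.
From L via lambda: add D.
From A via lambda: add F.
From F via lambda: add H.
From H via lambda: add J.
From J via lambda: add M.
lambda-closure = {A, C, D, F, H, I, J, L, M}, which has 9 states.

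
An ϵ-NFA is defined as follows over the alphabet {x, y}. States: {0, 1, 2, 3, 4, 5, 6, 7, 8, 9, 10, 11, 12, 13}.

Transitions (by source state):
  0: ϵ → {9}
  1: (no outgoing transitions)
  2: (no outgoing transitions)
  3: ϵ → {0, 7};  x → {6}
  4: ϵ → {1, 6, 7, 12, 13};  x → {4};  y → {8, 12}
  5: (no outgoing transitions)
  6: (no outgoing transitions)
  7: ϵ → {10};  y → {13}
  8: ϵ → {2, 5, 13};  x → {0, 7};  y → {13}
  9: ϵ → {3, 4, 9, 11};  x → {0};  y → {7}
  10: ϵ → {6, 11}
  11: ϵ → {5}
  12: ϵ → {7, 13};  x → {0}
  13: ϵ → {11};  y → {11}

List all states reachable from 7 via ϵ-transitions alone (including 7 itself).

{5, 6, 7, 10, 11}

Start with {7}.
From 7 via ϵ: add 10.
From 10 via ϵ: add 6, 11.
From 11 via ϵ: add 5.
No new states can be added; the closed set is {5, 6, 7, 10, 11}.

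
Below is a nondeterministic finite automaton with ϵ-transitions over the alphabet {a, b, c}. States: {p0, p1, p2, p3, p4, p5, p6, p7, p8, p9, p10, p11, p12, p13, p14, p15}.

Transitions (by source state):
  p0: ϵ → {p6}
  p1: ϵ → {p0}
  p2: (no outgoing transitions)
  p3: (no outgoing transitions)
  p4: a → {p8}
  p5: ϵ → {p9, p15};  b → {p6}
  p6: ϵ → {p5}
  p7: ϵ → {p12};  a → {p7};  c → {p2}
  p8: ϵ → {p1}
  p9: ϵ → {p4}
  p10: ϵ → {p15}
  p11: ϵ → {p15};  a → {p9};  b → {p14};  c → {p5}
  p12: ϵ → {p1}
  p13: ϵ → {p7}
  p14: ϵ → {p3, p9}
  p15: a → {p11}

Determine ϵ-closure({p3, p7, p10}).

{p0, p1, p3, p4, p5, p6, p7, p9, p10, p12, p15}

Start with {p3, p7, p10}.
From p7 via ϵ: add p12.
From p10 via ϵ: add p15.
From p12 via ϵ: add p1.
From p1 via ϵ: add p0.
From p0 via ϵ: add p6.
From p6 via ϵ: add p5.
From p5 via ϵ: add p9.
From p9 via ϵ: add p4.
No new states can be added; the closed set is {p0, p1, p3, p4, p5, p6, p7, p9, p10, p12, p15}.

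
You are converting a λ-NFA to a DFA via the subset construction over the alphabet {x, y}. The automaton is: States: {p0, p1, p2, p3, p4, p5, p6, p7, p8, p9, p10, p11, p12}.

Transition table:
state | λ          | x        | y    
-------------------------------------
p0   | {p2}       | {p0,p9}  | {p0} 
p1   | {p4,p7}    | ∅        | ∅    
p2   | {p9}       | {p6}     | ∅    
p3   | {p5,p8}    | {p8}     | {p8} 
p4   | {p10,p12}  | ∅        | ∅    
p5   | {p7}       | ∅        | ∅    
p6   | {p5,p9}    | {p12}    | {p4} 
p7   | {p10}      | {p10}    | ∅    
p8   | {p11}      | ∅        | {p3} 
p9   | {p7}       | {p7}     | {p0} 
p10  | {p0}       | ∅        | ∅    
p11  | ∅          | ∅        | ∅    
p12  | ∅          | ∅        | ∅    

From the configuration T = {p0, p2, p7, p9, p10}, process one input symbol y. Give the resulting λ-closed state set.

{p0, p2, p7, p9, p10}

p0 on y → {p0}.
p9 on y → {p0}.
No y-transition from p2, p7, p10.
Union after reading y: {p0}.
Now take the λ-closure:
From p0 via λ: add p2.
From p2 via λ: add p9.
From p9 via λ: add p7.
From p7 via λ: add p10.
No new states can be added; the closed set is {p0, p2, p7, p9, p10}.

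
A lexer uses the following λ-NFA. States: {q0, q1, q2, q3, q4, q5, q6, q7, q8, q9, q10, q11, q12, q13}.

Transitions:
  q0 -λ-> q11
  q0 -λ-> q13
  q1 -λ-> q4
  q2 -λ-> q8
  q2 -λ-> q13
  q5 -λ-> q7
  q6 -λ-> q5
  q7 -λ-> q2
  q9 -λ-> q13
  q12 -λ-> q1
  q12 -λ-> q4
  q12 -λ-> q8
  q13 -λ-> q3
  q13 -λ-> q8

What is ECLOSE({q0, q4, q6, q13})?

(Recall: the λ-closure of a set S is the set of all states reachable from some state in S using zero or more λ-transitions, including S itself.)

{q0, q2, q3, q4, q5, q6, q7, q8, q11, q13}

Start with {q0, q4, q6, q13}.
From q0 via λ: add q11.
From q6 via λ: add q5.
From q13 via λ: add q3, q8.
From q5 via λ: add q7.
From q7 via λ: add q2.
No new states can be added; the closed set is {q0, q2, q3, q4, q5, q6, q7, q8, q11, q13}.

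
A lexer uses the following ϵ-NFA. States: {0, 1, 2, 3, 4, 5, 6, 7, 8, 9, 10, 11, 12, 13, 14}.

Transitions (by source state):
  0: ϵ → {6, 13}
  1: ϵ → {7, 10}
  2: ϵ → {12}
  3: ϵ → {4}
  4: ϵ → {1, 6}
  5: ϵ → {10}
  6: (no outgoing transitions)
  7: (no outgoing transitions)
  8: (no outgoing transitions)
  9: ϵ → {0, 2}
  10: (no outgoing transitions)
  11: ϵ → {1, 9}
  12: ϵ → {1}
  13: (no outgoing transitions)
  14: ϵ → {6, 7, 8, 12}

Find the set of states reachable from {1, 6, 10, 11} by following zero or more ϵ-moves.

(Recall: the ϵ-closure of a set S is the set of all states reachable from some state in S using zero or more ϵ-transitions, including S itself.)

Start with {1, 6, 10, 11}.
From 1 via ϵ: add 7.
From 11 via ϵ: add 9.
From 9 via ϵ: add 0, 2.
From 0 via ϵ: add 13.
From 2 via ϵ: add 12.
No new states can be added; the closed set is {0, 1, 2, 6, 7, 9, 10, 11, 12, 13}.

{0, 1, 2, 6, 7, 9, 10, 11, 12, 13}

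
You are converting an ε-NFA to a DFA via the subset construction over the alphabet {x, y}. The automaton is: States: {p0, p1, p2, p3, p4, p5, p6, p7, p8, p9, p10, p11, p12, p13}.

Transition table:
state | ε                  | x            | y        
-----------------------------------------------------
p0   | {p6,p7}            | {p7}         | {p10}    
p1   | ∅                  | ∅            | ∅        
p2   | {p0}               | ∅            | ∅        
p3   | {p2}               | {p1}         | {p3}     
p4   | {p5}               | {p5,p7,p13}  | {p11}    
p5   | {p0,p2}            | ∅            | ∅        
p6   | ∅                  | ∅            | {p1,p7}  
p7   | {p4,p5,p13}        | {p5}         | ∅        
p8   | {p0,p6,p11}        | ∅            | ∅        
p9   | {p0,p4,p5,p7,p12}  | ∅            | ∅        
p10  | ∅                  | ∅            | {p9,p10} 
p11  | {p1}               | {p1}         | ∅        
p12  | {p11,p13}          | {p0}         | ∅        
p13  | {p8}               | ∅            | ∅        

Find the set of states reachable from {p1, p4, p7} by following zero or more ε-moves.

Start with {p1, p4, p7}.
From p4 via ε: add p5.
From p7 via ε: add p13.
From p5 via ε: add p0, p2.
From p13 via ε: add p8.
From p0 via ε: add p6.
From p8 via ε: add p11.
No new states can be added; the closed set is {p0, p1, p2, p4, p5, p6, p7, p8, p11, p13}.

{p0, p1, p2, p4, p5, p6, p7, p8, p11, p13}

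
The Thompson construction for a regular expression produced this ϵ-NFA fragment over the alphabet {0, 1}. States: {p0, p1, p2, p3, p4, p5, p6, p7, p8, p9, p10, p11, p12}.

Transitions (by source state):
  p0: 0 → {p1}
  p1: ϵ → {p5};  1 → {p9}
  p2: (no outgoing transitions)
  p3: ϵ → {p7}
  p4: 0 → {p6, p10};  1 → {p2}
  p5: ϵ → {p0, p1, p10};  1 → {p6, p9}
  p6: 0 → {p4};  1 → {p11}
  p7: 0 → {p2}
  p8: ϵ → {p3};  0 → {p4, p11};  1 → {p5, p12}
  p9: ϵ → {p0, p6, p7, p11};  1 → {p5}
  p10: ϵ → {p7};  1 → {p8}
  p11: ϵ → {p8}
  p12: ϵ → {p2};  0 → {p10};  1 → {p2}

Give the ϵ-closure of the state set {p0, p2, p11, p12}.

{p0, p2, p3, p7, p8, p11, p12}

Start with {p0, p2, p11, p12}.
From p11 via ϵ: add p8.
From p8 via ϵ: add p3.
From p3 via ϵ: add p7.
No new states can be added; the closed set is {p0, p2, p3, p7, p8, p11, p12}.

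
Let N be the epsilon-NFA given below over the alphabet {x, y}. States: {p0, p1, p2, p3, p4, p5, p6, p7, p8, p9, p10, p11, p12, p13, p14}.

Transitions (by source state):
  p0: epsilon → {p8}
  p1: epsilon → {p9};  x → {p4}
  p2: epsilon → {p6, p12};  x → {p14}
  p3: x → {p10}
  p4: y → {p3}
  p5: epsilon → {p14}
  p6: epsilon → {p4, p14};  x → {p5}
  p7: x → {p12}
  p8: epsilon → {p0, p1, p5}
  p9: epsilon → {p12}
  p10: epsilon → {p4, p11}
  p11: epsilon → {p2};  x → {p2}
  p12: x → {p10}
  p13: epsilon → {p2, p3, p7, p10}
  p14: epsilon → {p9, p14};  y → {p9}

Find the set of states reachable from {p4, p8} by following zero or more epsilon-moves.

{p0, p1, p4, p5, p8, p9, p12, p14}

Start with {p4, p8}.
From p8 via epsilon: add p0, p1, p5.
From p1 via epsilon: add p9.
From p5 via epsilon: add p14.
From p9 via epsilon: add p12.
No new states can be added; the closed set is {p0, p1, p4, p5, p8, p9, p12, p14}.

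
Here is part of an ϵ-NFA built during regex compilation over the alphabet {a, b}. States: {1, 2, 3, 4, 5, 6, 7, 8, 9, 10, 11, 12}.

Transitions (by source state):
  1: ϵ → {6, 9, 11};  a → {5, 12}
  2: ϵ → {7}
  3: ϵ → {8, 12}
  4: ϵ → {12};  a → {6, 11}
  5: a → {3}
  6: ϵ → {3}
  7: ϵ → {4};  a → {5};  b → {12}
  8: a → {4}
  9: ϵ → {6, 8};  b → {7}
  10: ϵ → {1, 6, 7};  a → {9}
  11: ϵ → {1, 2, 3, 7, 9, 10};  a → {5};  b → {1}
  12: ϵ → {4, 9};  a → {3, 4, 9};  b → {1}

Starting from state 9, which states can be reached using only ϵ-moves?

Start with {9}.
From 9 via ϵ: add 6, 8.
From 6 via ϵ: add 3.
From 3 via ϵ: add 12.
From 12 via ϵ: add 4.
No new states can be added; the closed set is {3, 4, 6, 8, 9, 12}.

{3, 4, 6, 8, 9, 12}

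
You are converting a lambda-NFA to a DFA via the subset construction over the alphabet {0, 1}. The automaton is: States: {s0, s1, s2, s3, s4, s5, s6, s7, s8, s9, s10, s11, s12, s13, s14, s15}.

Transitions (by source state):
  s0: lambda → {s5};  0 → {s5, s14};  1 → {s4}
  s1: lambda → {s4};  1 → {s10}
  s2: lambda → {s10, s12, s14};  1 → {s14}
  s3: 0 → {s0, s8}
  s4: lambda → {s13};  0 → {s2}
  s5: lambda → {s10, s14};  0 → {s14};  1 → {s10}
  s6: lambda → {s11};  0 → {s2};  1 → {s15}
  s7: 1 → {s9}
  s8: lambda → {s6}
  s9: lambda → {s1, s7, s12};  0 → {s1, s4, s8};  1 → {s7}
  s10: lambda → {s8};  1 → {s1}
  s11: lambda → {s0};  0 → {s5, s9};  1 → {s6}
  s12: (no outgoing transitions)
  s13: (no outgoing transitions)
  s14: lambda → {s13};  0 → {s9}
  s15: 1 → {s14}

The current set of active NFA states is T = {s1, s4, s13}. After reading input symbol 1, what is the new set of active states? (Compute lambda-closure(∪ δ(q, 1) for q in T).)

s1 on 1 → {s10}.
No 1-transition from s4, s13.
Union after reading 1: {s10}.
Now take the lambda-closure:
From s10 via lambda: add s8.
From s8 via lambda: add s6.
From s6 via lambda: add s11.
From s11 via lambda: add s0.
From s0 via lambda: add s5.
From s5 via lambda: add s14.
From s14 via lambda: add s13.
No new states can be added; the closed set is {s0, s5, s6, s8, s10, s11, s13, s14}.

{s0, s5, s6, s8, s10, s11, s13, s14}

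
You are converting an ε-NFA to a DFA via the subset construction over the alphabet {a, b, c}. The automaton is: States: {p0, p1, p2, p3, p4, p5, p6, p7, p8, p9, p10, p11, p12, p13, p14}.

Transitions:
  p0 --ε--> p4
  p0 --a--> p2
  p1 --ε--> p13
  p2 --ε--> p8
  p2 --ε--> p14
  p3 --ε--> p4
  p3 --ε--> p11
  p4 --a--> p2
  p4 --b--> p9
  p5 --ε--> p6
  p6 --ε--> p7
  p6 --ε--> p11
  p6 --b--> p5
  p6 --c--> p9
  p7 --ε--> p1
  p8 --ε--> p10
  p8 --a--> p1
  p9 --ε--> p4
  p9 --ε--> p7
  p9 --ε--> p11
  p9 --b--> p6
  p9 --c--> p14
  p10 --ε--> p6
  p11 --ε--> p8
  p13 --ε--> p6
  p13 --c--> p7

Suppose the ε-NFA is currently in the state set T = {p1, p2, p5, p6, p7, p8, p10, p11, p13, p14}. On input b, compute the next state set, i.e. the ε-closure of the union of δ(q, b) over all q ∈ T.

{p1, p5, p6, p7, p8, p10, p11, p13}

p6 on b → {p5}.
No b-transition from p1, p2, p5, p7, p8, p10, p11, p13, p14.
Union after reading b: {p5}.
Now take the ε-closure:
From p5 via ε: add p6.
From p6 via ε: add p7, p11.
From p7 via ε: add p1.
From p11 via ε: add p8.
From p1 via ε: add p13.
From p8 via ε: add p10.
No new states can be added; the closed set is {p1, p5, p6, p7, p8, p10, p11, p13}.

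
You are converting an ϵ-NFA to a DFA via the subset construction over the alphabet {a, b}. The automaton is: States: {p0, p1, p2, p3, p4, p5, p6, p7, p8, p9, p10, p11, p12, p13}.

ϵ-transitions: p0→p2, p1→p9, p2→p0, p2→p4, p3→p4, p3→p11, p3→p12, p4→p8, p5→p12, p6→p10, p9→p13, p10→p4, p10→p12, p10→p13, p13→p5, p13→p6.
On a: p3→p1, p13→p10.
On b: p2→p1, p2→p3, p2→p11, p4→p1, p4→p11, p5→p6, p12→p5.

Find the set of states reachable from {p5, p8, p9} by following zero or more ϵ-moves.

{p4, p5, p6, p8, p9, p10, p12, p13}

Start with {p5, p8, p9}.
From p5 via ϵ: add p12.
From p9 via ϵ: add p13.
From p13 via ϵ: add p6.
From p6 via ϵ: add p10.
From p10 via ϵ: add p4.
No new states can be added; the closed set is {p4, p5, p6, p8, p9, p10, p12, p13}.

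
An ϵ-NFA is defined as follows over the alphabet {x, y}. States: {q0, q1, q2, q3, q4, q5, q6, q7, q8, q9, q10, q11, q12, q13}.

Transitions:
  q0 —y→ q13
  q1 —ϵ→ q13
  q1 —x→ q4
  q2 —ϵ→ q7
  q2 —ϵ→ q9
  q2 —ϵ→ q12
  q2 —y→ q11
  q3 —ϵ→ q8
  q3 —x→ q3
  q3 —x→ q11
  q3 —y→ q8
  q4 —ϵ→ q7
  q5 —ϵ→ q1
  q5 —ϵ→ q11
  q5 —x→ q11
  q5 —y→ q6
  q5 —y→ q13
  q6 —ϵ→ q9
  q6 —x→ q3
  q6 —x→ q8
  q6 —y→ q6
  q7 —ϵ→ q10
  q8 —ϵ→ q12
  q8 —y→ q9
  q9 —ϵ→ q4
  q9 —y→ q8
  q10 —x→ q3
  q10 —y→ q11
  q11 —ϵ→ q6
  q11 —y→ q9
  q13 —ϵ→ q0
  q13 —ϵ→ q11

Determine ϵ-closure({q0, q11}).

Start with {q0, q11}.
From q11 via ϵ: add q6.
From q6 via ϵ: add q9.
From q9 via ϵ: add q4.
From q4 via ϵ: add q7.
From q7 via ϵ: add q10.
No new states can be added; the closed set is {q0, q4, q6, q7, q9, q10, q11}.

{q0, q4, q6, q7, q9, q10, q11}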